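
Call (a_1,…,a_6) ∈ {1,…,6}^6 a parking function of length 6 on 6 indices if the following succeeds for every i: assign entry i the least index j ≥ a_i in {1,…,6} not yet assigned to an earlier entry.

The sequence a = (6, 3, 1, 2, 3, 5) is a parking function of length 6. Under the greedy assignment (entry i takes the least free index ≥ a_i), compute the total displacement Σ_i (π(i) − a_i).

1

Σπ = 6·7/2 = 21 (π permutes [6]); Σa = 6+3+1+2+3+5 = 20; disp = 21−20 = 1.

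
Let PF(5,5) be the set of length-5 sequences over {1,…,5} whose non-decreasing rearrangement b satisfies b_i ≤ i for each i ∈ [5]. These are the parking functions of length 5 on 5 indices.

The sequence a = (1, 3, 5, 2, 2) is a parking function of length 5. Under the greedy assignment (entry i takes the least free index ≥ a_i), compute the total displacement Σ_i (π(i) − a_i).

Σπ = 15 ({1..5} each once); Σa = 1+3+5+2+2 = 13; disp = 15−13 = 2.

2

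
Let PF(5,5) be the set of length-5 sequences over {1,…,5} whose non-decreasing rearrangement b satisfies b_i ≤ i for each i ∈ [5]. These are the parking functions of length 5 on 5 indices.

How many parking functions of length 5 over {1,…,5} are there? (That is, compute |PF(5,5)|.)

|PF(5,5)| = (6−5)·6^(5−1) = 1·1296 = 1296 (Konheim–Weiss)
Check (5,1,3,2,3) → sorted (1,2,3,3,5): b_i ≤ i ∀i, a PF.

1296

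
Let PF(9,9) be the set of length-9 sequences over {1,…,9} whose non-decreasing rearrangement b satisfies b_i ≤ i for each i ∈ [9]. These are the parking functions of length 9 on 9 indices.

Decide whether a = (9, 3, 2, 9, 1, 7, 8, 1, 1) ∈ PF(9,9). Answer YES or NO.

NO

Sorted: b = (1, 1, 1, 2, 3, 7, 8, 9, 9).
  b_1=1 ≤ 1
  b_2=1 ≤ 2
  b_3=1 ≤ 3
  b_4=2 ≤ 4
  b_5=3 ≤ 5
  b_6=7 > 6
  fails at i=6 ⇒ NO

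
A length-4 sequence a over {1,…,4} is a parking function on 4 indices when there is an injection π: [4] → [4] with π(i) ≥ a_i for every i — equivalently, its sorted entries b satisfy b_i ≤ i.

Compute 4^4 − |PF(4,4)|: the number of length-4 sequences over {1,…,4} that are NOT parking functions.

131

|PF(4,4)| = (4−4+1)·(4+1)^(4−1) = 1×125 = 125 (Konheim–Weiss)
Example (3,3,2,3) → sorted (2,3,3,3): b_1=2>1, not a PF.
4^4 − 125 = 256 − 125 = 131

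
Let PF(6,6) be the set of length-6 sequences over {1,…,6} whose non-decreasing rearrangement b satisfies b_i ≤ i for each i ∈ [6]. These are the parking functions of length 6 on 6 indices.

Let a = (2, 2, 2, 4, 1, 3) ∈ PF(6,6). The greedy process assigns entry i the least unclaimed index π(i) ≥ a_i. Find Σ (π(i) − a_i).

Σπ = 6·7/2 = 21 (π permutes [6]); Σa = 2+2+2+4+1+3 = 14; disp = 21−14 = 7.

7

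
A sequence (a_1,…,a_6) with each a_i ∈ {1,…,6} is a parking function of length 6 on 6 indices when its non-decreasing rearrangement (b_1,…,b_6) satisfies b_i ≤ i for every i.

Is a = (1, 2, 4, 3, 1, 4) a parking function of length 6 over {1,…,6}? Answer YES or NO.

YES

Sorted: b = (1, 1, 2, 3, 4, 4).
  b_1=1 ≤ 1
  b_2=1 ≤ 2
  b_3=2 ≤ 3
  b_4=3 ≤ 4
  b_5=4 ≤ 5
  b_6=4 ≤ 6
All bounds hold ⇒ YES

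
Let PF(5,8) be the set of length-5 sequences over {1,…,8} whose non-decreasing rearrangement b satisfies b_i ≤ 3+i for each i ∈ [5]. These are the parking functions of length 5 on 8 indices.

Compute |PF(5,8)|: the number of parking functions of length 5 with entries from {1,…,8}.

|PF(5,8)| = (9−5)·9^(5−1) = 4 · 6561 = 26244 [KW]
Example (7,2,8,2,6) → sorted (2,2,6,7,8): b_i ≤ 3+i ∀i, a PF.

26244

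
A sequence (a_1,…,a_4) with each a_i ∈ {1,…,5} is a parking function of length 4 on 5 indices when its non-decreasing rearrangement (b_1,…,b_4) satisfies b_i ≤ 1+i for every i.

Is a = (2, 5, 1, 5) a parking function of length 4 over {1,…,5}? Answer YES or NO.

Order a: b = (1, 2, 5, 5).
  b_1=1 ≤ 2
  b_2=2 ≤ 3
  b_3=5 > 4
  fails at i=3 ⇒ NO

NO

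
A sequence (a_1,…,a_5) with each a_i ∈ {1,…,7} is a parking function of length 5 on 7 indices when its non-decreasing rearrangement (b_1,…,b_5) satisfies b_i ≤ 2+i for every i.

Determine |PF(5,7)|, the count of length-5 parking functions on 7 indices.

12288

Count = 3·8^4 = 3 · 4096 = 12288 (Konheim–Weiss)
E.g. (4,2,1,6,3) → sorted (1,2,3,4,6): b_i ≤ 2+i ∀i, a PF.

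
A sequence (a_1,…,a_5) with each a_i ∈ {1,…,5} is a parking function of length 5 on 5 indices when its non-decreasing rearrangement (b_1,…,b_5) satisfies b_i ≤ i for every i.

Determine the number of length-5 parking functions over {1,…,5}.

#PF = (6−5)·6^(5−1) = 1×1296 = 1296 (Pollak)
One tuple (4,1,1,5,1) → sorted (1,1,1,4,5): b_i ≤ i ∀i, a PF.

1296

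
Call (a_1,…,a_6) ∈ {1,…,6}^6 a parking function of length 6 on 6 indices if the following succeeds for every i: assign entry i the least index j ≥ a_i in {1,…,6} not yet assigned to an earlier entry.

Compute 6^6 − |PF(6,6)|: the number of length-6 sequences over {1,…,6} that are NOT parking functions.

29849

|PF| = 1·7^5 = 1×16807 = 16807 (Konheim–Weiss)
Example (6,6,3,3,2,6) → sorted (2,3,3,6,6,6): b_1=2>1, not a PF.
Total 46656; non-PF = 46656−16807 = 29849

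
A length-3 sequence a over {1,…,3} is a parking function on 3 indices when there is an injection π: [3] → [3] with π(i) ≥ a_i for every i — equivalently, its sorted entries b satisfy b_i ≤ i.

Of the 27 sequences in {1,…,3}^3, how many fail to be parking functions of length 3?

11

|PF| = (4−3)·4^(3−1) = 1×16 = 16
One tuple (3,3,3) → sorted (3,3,3): b_1=3>1, not a PF.
Total 27; non-PF = 27−16 = 11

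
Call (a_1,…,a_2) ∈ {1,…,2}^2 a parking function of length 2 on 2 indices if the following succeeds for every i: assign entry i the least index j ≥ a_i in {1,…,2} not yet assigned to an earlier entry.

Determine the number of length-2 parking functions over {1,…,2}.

#PF = (2−2+1)·(2+1)^(2−1) = 1×3 = 3
Example (1,2) → sorted (1,2): b_i ≤ i ∀i, a PF.

3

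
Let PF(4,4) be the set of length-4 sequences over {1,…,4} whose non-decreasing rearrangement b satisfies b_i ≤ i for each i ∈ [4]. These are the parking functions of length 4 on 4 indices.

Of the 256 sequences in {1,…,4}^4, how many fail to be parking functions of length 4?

131

|PF(4,4)| = (4+1−4)·(4+1)^{4−1} = 1 · 125 = 125 (Pollak)
One tuple (4,4,3,1) → sorted (1,3,4,4): b_2=3>2, not a PF.
Total 256; non-PF = 256−125 = 131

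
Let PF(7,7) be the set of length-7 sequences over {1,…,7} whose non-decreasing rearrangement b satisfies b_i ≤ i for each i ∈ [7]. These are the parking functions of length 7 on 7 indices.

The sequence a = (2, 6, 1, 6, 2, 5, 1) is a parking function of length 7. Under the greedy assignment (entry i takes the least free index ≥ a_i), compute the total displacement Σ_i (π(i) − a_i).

5

Σπ = 28 ({1..7} each once); Σa = 2+6+1+6+2+5+1 = 23; disp = 28−23 = 5.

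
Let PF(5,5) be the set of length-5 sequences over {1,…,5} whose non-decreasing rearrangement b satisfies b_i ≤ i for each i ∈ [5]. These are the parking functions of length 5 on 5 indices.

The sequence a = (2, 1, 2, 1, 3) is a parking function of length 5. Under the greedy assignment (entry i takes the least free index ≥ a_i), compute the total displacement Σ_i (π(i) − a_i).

Σπ(i) = 1+…+5 = 15; Σa = 2+1+2+1+3 = 9; disp = 15−9 = 6.

6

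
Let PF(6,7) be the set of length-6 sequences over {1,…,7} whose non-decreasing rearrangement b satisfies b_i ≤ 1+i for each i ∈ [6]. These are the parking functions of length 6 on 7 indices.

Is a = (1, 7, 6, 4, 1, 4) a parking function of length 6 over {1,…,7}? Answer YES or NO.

Rearranged: b = (1, 1, 4, 4, 6, 7).
  b_1=1 ≤ 2
  b_2=1 ≤ 3
  b_3=4 ≤ 4
  b_4=4 ≤ 5
  b_5=6 ≤ 6
  b_6=7 ≤ 7
All bounds hold ⇒ YES

YES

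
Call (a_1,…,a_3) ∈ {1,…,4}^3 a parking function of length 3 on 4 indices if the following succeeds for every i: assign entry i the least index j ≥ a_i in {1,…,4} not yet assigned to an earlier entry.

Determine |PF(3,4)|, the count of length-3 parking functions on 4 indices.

50

Count = (4+1−3)·(4+1)^{3−1} = 2·25 = 50 (Konheim–Weiss)
E.g. (3,3,2) → sorted (2,3,3): b_i ≤ 1+i ∀i, a PF.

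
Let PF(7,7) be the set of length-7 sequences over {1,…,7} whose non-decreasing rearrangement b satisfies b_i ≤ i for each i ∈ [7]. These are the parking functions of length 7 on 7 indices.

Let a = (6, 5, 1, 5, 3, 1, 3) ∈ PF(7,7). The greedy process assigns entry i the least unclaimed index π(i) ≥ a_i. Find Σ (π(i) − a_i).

4

Σπ = 28 ({1..7} each once); Σa = 6+5+1+5+3+1+3 = 24; disp = 28−24 = 4.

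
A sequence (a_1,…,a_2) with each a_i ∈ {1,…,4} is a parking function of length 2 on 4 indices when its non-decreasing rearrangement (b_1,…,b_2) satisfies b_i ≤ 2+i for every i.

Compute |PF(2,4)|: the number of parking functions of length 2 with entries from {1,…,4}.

|PF| = 3·5^1 = 3·5 = 15 (Konheim–Weiss)
Check (4,1) → sorted (1,4): b_i ≤ 2+i ∀i, a PF.

15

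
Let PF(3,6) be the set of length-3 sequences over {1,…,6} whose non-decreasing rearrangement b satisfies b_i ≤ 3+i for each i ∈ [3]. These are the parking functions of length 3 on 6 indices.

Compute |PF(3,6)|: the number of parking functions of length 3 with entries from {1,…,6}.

Count = (6−3+1)·(6+1)^(3−1) = 4 · 49 = 196 (Pollak)
Check (1,1,5) → sorted (1,1,5): b_i ≤ 3+i ∀i, a PF.

196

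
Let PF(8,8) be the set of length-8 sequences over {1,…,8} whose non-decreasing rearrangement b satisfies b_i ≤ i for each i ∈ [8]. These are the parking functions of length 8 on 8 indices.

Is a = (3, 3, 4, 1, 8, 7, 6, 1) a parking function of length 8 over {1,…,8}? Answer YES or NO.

Sorted: b = (1, 1, 3, 3, 4, 6, 7, 8).
  b_1=1 ≤ 1
  b_2=1 ≤ 2
  b_3=3 ≤ 3
  b_4=3 ≤ 4
  b_5=4 ≤ 5
  b_6=6 ≤ 6
  b_7=7 ≤ 7
  b_8=8 ≤ 8
All bounds hold ⇒ YES

YES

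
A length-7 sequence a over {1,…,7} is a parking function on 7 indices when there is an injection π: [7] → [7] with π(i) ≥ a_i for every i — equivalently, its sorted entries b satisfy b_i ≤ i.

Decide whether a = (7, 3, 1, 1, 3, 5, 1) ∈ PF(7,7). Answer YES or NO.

Rearranged: b = (1, 1, 1, 3, 3, 5, 7).
  b_1=1 ≤ 1
  b_2=1 ≤ 2
  b_3=1 ≤ 3
  b_4=3 ≤ 4
  b_5=3 ≤ 5
  b_6=5 ≤ 6
  b_7=7 ≤ 7
All bounds hold ⇒ YES

YES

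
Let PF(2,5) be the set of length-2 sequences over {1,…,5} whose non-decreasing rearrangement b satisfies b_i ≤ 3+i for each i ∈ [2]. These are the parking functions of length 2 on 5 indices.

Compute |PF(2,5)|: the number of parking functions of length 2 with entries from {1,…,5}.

24

|PF(2,5)| = (5−2+1)·(5+1)^(2−1) = 4·6 = 24
Check (2,2) → sorted (2,2): b_i ≤ 3+i ∀i, a PF.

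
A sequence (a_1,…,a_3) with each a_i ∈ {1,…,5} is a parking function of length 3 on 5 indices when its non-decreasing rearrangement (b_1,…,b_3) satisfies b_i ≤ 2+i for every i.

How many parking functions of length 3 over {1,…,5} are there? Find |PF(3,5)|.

|PF| = (5−3+1)·(5+1)^(3−1) = 3×36 = 108
Check (1,4,2) → sorted (1,2,4): b_i ≤ 2+i ∀i, a PF.

108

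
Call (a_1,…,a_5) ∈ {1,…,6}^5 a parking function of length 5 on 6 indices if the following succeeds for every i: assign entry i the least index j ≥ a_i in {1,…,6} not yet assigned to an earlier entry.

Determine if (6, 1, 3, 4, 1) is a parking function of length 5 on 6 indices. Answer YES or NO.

Rearranged: b = (1, 1, 3, 4, 6).
  b_1=1 ≤ 2
  b_2=1 ≤ 3
  b_3=3 ≤ 4
  b_4=4 ≤ 5
  b_5=6 ≤ 6
All bounds hold ⇒ YES

YES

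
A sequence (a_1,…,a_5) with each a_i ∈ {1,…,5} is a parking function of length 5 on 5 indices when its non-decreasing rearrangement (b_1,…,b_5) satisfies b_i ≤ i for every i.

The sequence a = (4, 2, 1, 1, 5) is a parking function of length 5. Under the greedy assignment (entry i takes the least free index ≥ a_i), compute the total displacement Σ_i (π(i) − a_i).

Σπ = 15 ({1..5} each once); Σa = 4+2+1+1+5 = 13; disp = 15−13 = 2.

2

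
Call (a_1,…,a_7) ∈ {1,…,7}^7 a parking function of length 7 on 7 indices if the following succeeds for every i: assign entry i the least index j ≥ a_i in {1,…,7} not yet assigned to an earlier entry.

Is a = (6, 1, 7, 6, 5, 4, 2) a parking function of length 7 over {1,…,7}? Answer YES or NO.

Order a: b = (1, 2, 4, 5, 6, 6, 7).
  b_1=1 ≤ 1
  b_2=2 ≤ 2
  b_3=4 > 3
  fails at i=3 ⇒ NO

NO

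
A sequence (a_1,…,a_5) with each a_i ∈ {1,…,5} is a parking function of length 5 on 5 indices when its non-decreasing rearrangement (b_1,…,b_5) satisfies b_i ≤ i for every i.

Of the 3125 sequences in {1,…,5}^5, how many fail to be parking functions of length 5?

1829

|PF| = (5−5+1)·(5+1)^(5−1) = 1×1296 = 1296 (Konheim–Weiss)
One tuple (4,4,5,5,5) → sorted (4,4,5,5,5): b_1=4>1, not a PF.
So 3125 − 1296 = 1829 fail.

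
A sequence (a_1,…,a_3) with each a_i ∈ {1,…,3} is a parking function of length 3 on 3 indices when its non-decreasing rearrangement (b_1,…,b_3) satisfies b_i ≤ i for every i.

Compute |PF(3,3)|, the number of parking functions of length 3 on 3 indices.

#PF = (3−3+1)·(3+1)^(3−1) = 1·16 = 16
Example (1,2,2) → sorted (1,2,2): b_i ≤ i ∀i, a PF.

16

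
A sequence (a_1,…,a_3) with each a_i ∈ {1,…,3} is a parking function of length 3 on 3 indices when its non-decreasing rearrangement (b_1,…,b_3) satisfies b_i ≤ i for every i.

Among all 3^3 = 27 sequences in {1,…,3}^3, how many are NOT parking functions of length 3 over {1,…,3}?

Count = (4−3)·4^(3−1) = 1 · 16 = 16 (Konheim–Weiss)
Check (3,3,2) → sorted (2,3,3): b_1=2>1, not a PF.
Total 27; non-PF = 27−16 = 11

11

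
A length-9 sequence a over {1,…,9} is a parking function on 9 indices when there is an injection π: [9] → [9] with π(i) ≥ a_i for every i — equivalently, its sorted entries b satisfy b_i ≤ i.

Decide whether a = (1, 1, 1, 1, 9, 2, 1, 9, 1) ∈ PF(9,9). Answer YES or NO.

NO

Rearranged: b = (1, 1, 1, 1, 1, 1, 2, 9, 9).
  b_1=1 ≤ 1
  b_2=1 ≤ 2
  b_3=1 ≤ 3
  b_4=1 ≤ 4
  b_5=1 ≤ 5
  b_6=1 ≤ 6
  b_7=2 ≤ 7
  b_8=9 > 8
  fails at i=8 ⇒ NO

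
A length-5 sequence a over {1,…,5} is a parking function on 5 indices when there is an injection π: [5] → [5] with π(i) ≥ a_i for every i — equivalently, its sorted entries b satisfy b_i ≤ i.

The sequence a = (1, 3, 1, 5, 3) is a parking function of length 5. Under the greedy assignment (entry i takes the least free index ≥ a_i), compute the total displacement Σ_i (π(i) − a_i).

2

Σπ = 15 ({1..5} each once); Σa = 1+3+1+5+3 = 13; disp = 15−13 = 2.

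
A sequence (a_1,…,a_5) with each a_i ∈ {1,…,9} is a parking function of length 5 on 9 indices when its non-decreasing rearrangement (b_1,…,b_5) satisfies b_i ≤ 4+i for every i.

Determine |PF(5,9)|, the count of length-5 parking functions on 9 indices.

|PF(5,9)| = (10−5)·10^(5−1) = 5 · 10000 = 50000 [KW]
One tuple (6,3,8,3,3) → sorted (3,3,3,6,8): b_i ≤ 4+i ∀i, a PF.

50000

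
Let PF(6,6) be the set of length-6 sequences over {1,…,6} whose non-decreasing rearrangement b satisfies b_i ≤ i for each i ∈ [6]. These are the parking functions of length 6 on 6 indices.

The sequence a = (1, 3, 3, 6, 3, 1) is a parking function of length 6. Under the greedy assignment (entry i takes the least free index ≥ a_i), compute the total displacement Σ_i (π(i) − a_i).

4

Σπ(i) = 1+…+6 = 21; Σa = 1+3+3+6+3+1 = 17; disp = 21−17 = 4.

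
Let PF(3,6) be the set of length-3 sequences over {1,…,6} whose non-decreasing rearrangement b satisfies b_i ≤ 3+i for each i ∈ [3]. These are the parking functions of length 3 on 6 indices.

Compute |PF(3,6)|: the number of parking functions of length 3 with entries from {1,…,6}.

|PF| = (6+1−3)·(6+1)^{3−1} = 4·49 = 196
One tuple (3,3,6) → sorted (3,3,6): b_i ≤ 3+i ∀i, a PF.

196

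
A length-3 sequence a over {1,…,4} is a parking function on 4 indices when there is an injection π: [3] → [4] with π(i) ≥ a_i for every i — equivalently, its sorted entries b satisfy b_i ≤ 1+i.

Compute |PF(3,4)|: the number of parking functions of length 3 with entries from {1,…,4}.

|PF| = (4−3+1)·(4+1)^(3−1) = 2×25 = 50 [KW]
One tuple (2,1,2) → sorted (1,2,2): b_i ≤ 1+i ∀i, a PF.

50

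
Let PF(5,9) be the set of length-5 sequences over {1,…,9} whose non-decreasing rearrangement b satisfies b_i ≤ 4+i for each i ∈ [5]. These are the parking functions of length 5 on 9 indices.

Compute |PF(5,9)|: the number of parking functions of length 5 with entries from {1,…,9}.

50000

|PF| = (9+1−5)·(9+1)^{5−1} = 5·10000 = 50000
Check (4,8,7,6,8) → sorted (4,6,7,8,8): b_i ≤ 4+i ∀i, a PF.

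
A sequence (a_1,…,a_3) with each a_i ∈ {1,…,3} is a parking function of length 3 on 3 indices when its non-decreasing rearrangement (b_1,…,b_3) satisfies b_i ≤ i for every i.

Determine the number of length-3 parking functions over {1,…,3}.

|PF| = 1·4^2 = 1 · 16 = 16 [KW]
Check (2,1,3) → sorted (1,2,3): b_i ≤ i ∀i, a PF.

16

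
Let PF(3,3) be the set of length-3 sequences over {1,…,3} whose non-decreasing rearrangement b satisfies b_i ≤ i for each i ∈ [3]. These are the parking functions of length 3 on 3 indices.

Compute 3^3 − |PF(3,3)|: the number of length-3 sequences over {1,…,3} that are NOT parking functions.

11

Count = (3+1−3)·(3+1)^{3−1} = 1·16 = 16 (Konheim–Weiss)
One tuple (3,3,3) → sorted (3,3,3): b_1=3>1, not a PF.
So 27 − 16 = 11 fail.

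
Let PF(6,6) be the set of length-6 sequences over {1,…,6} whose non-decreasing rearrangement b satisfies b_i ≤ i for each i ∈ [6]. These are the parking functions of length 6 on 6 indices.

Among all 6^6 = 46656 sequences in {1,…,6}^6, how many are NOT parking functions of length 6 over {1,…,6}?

|PF| = (6+1−6)·(6+1)^{6−1} = 1·16807 = 16807 [KW]
Check (4,2,2,6,2,3) → sorted (2,2,2,3,4,6): b_1=2>1, not a PF.
So 46656 − 16807 = 29849 fail.

29849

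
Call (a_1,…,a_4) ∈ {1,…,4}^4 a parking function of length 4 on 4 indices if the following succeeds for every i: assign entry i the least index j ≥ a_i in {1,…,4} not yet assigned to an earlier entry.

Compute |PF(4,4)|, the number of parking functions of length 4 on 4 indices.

125

Count = (4+1−4)·(4+1)^{4−1} = 1 · 125 = 125
One tuple (1,4,3,2) → sorted (1,2,3,4): b_i ≤ i ∀i, a PF.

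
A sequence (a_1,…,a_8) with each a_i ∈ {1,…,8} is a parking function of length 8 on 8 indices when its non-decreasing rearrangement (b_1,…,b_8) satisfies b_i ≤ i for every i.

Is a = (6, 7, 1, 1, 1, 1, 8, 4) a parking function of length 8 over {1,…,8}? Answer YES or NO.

YES

Rearranged: b = (1, 1, 1, 1, 4, 6, 7, 8).
  b_1=1 ≤ 1
  b_2=1 ≤ 2
  b_3=1 ≤ 3
  b_4=1 ≤ 4
  b_5=4 ≤ 5
  b_6=6 ≤ 6
  b_7=7 ≤ 7
  b_8=8 ≤ 8
All bounds hold ⇒ YES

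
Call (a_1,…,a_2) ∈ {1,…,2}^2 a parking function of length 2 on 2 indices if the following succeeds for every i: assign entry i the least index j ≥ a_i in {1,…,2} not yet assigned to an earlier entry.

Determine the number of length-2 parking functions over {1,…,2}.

3

#PF = (2−2+1)·(2+1)^(2−1) = 1 · 3 = 3 (Pollak)
One tuple (1,1) → sorted (1,1): b_i ≤ i ∀i, a PF.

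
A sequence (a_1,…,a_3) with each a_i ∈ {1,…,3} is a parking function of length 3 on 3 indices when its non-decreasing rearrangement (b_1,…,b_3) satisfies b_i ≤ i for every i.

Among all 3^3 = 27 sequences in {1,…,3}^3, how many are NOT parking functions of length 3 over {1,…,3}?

#PF = (3−3+1)·(3+1)^(3−1) = 1·16 = 16
E.g. (2,2,2) → sorted (2,2,2): b_1=2>1, not a PF.
Total 27; non-PF = 27−16 = 11

11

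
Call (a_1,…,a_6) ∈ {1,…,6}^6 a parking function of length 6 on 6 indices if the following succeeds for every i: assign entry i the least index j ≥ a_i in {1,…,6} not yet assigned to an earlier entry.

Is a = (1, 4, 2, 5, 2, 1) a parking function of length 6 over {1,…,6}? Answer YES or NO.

YES

Sorted: b = (1, 1, 2, 2, 4, 5).
  b_1=1 ≤ 1
  b_2=1 ≤ 2
  b_3=2 ≤ 3
  b_4=2 ≤ 4
  b_5=4 ≤ 5
  b_6=5 ≤ 6
All bounds hold ⇒ YES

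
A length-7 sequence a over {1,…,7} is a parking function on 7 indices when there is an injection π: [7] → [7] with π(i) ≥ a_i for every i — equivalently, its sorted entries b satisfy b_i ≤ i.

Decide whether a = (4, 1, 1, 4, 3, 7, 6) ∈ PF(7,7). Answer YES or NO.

YES

Order a: b = (1, 1, 3, 4, 4, 6, 7).
  b_1=1 ≤ 1
  b_2=1 ≤ 2
  b_3=3 ≤ 3
  b_4=4 ≤ 4
  b_5=4 ≤ 5
  b_6=6 ≤ 6
  b_7=7 ≤ 7
All bounds hold ⇒ YES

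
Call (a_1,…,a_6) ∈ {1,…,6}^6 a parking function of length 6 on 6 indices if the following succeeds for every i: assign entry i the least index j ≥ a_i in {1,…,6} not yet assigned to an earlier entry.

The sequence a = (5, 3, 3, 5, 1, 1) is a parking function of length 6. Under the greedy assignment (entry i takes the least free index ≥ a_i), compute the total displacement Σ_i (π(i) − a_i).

Σπ(i) = 1+…+6 = 21; Σa = 5+3+3+5+1+1 = 18; disp = 21−18 = 3.

3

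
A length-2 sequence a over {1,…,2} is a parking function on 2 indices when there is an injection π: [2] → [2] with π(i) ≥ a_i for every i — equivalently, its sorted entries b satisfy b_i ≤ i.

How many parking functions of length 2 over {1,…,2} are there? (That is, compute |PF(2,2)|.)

3

Count = (2+1−2)·(2+1)^{2−1} = 1 · 3 = 3
One tuple (1,1) → sorted (1,1): b_i ≤ i ∀i, a PF.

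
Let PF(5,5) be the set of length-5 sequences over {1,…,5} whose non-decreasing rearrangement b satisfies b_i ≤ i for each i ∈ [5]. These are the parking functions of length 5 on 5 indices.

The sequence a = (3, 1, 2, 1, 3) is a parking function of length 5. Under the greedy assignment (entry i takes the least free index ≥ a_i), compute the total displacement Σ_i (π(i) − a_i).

Σπ = 15 ({1..5} each once); Σa = 3+1+2+1+3 = 10; disp = 15−10 = 5.

5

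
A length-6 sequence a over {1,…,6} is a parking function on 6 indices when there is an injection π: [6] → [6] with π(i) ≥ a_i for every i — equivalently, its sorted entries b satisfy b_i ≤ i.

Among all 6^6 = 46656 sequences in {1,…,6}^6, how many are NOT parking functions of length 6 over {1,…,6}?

29849

|PF(6,6)| = (6+1−6)·(6+1)^{6−1} = 1·16807 = 16807 (Konheim–Weiss)
E.g. (2,2,3,4,6,4) → sorted (2,2,3,4,4,6): b_1=2>1, not a PF.
Total 46656; non-PF = 46656−16807 = 29849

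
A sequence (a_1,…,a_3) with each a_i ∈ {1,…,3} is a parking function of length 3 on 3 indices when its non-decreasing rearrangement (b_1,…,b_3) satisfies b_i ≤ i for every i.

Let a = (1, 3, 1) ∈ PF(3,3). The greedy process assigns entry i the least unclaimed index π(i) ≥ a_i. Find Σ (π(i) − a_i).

1

Σπ = 6 ({1..3} each once); Σa = 1+3+1 = 5; disp = 6−5 = 1.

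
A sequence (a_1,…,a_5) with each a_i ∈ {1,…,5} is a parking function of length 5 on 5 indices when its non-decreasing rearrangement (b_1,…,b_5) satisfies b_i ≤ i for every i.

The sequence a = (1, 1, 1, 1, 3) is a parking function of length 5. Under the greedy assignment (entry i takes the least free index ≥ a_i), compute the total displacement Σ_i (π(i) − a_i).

Σπ = 5·6/2 = 15 (π permutes [5]); Σa = 1+1+1+1+3 = 7; disp = 15−7 = 8.

8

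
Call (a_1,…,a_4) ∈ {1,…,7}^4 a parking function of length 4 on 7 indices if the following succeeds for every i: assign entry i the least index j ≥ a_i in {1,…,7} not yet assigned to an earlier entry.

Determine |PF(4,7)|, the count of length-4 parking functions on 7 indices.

2048

Count = (8−4)·8^(4−1) = 4 · 512 = 2048 (Pollak)
Check (7,6,5,4) → sorted (4,5,6,7): b_i ≤ 3+i ∀i, a PF.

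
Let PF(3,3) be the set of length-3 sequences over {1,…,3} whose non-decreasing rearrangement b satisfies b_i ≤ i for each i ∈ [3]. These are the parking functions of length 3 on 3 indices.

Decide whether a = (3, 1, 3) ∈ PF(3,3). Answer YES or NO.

Sorted: b = (1, 3, 3).
  b_1=1 ≤ 1
  b_2=3 > 2
  fails at i=2 ⇒ NO

NO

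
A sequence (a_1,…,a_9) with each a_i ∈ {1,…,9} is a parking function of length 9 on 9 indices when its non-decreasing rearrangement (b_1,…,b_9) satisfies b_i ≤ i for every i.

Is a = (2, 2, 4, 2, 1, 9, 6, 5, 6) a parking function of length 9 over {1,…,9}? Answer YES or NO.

YES

Order a: b = (1, 2, 2, 2, 4, 5, 6, 6, 9).
  b_1=1 ≤ 1
  b_2=2 ≤ 2
  b_3=2 ≤ 3
  b_4=2 ≤ 4
  b_5=4 ≤ 5
  b_6=5 ≤ 6
  b_7=6 ≤ 7
  b_8=6 ≤ 8
  b_9=9 ≤ 9
All bounds hold ⇒ YES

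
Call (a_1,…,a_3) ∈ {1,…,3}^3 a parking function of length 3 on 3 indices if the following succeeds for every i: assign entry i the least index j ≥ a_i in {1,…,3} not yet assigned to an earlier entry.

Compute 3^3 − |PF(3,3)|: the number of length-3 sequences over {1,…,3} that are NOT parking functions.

|PF(3,3)| = (4−3)·4^(3−1) = 1×16 = 16 [KW]
Example (2,3,2) → sorted (2,2,3): b_1=2>1, not a PF.
Total 27; non-PF = 27−16 = 11

11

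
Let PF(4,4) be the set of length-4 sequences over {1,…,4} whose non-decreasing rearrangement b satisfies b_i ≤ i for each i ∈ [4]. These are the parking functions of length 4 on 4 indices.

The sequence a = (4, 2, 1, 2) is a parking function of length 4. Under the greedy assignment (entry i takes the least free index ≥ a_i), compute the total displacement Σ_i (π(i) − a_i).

1

Σπ(i) = 1+…+4 = 10; Σa = 4+2+1+2 = 9; disp = 10−9 = 1.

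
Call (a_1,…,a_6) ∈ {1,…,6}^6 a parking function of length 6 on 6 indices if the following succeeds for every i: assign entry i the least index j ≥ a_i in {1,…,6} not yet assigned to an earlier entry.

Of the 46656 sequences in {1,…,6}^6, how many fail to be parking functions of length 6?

29849

#PF = (7−6)·7^(6−1) = 1 · 16807 = 16807 [KW]
Check (6,6,4,2,6,5) → sorted (2,4,5,6,6,6): b_1=2>1, not a PF.
6^6 − 16807 = 46656 − 16807 = 29849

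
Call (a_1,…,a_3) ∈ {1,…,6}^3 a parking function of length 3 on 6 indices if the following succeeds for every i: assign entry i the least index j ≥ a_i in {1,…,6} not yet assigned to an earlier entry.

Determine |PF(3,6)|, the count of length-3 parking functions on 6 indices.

#PF = (6−3+1)·(6+1)^(3−1) = 4·49 = 196
One tuple (4,6,5) → sorted (4,5,6): b_i ≤ 3+i ∀i, a PF.

196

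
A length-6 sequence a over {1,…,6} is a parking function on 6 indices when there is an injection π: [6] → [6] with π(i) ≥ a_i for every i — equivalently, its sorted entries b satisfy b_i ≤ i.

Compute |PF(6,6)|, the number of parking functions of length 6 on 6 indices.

Count = (7−6)·7^(6−1) = 1×16807 = 16807 [KW]
Example (1,5,4,5,1,3) → sorted (1,1,3,4,5,5): b_i ≤ i ∀i, a PF.

16807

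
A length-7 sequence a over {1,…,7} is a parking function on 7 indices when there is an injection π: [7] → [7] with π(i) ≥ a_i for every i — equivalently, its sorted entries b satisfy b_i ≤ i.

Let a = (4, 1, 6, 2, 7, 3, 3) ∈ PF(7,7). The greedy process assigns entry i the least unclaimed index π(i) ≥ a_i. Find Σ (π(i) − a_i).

2

Σπ = 28 ({1..7} each once); Σa = 4+1+6+2+7+3+3 = 26; disp = 28−26 = 2.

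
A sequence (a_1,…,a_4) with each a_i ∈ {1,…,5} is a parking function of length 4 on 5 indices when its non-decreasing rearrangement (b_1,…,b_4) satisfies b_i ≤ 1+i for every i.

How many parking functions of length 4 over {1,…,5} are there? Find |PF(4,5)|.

|PF(4,5)| = (6−4)·6^(4−1) = 2 · 216 = 432 (Konheim–Weiss)
E.g. (1,2,4,1) → sorted (1,1,2,4): b_i ≤ 1+i ∀i, a PF.

432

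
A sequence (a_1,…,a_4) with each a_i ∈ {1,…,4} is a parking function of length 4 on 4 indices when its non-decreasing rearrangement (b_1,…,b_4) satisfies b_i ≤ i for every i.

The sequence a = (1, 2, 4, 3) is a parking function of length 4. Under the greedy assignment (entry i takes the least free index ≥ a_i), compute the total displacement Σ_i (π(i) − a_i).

Σπ = 4·5/2 = 10 (π permutes [4]); Σa = 1+2+4+3 = 10; disp = 10−10 = 0.

0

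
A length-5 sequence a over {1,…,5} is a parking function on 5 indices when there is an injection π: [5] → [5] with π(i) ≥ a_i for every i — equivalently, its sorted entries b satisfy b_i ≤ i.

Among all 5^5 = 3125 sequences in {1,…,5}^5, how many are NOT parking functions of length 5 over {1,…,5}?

#PF = 1·6^4 = 1×1296 = 1296 (Pollak)
E.g. (5,4,2,4,5) → sorted (2,4,4,5,5): b_1=2>1, not a PF.
So 3125 − 1296 = 1829 fail.

1829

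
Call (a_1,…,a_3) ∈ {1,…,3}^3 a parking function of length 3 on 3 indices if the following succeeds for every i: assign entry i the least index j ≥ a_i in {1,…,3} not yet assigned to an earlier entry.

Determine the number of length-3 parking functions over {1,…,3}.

#PF = 1·4^2 = 1 · 16 = 16
Example (2,1,2) → sorted (1,2,2): b_i ≤ i ∀i, a PF.

16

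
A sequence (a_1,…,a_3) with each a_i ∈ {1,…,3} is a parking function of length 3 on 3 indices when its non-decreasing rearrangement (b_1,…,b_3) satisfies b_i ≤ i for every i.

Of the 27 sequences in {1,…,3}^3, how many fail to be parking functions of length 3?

|PF(3,3)| = (3−3+1)·(3+1)^(3−1) = 1×16 = 16
E.g. (3,3,3) → sorted (3,3,3): b_1=3>1, not a PF.
3^3 − 16 = 27 − 16 = 11

11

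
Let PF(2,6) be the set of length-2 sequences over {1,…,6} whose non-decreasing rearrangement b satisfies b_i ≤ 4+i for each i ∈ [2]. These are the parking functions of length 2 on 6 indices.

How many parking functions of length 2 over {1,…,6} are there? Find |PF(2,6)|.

Count = 5·7^1 = 5·7 = 35 (Konheim–Weiss)
Check (5,3) → sorted (3,5): b_i ≤ 4+i ∀i, a PF.

35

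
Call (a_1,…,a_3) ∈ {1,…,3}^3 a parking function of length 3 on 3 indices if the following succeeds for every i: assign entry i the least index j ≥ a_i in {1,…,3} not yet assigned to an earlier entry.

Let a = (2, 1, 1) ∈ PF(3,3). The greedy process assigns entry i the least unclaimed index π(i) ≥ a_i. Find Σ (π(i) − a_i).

2

Σπ = 3·4/2 = 6 (π permutes [3]); Σa = 2+1+1 = 4; disp = 6−4 = 2.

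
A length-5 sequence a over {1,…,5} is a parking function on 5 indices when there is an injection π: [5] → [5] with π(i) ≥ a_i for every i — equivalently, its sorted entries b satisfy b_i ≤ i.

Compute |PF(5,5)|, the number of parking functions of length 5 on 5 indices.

|PF| = (5−5+1)·(5+1)^(5−1) = 1×1296 = 1296 (Konheim–Weiss)
E.g. (4,5,1,2,1) → sorted (1,1,2,4,5): b_i ≤ i ∀i, a PF.

1296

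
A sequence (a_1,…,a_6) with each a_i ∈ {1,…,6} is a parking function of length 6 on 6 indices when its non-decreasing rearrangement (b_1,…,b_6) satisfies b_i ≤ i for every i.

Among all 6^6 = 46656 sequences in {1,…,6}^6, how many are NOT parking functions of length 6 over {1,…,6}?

|PF(6,6)| = (6−6+1)·(6+1)^(6−1) = 1×16807 = 16807 [KW]
Check (6,5,6,4,6,2) → sorted (2,4,5,6,6,6): b_1=2>1, not a PF.
So 46656 − 16807 = 29849 fail.

29849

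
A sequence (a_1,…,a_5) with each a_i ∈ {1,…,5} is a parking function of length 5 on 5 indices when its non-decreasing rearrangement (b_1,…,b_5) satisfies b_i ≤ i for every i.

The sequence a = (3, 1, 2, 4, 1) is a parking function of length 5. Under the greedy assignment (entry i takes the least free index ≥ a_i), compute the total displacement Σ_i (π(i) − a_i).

Σπ = 15 ({1..5} each once); Σa = 3+1+2+4+1 = 11; disp = 15−11 = 4.

4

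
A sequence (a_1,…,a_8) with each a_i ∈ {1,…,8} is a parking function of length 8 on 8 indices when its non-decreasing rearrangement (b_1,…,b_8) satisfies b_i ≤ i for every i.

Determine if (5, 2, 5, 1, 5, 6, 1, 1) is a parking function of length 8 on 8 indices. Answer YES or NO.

Order a: b = (1, 1, 1, 2, 5, 5, 5, 6).
  b_1=1 ≤ 1
  b_2=1 ≤ 2
  b_3=1 ≤ 3
  b_4=2 ≤ 4
  b_5=5 ≤ 5
  b_6=5 ≤ 6
  b_7=5 ≤ 7
  b_8=6 ≤ 8
All bounds hold ⇒ YES

YES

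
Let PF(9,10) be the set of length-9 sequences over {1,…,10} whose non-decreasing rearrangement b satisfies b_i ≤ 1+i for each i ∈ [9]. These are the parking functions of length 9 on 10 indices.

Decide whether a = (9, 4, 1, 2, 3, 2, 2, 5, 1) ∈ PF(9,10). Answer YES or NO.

YES

Sorted: b = (1, 1, 2, 2, 2, 3, 4, 5, 9).
  b_1=1 ≤ 2
  b_2=1 ≤ 3
  b_3=2 ≤ 4
  b_4=2 ≤ 5
  b_5=2 ≤ 6
  b_6=3 ≤ 7
  b_7=4 ≤ 8
  b_8=5 ≤ 9
  b_9=9 ≤ 10
All bounds hold ⇒ YES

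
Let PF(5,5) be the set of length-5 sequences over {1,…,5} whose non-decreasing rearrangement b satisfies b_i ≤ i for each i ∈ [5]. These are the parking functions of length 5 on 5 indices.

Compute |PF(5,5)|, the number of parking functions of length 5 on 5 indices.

1296

Count = (5−5+1)·(5+1)^(5−1) = 1×1296 = 1296 (Konheim–Weiss)
One tuple (2,1,3,3,3) → sorted (1,2,3,3,3): b_i ≤ i ∀i, a PF.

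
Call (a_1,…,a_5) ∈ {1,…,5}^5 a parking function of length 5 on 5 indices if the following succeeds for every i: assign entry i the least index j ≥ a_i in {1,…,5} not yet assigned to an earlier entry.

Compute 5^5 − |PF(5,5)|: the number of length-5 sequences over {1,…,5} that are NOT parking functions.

1829

|PF| = (5−5+1)·(5+1)^(5−1) = 1×1296 = 1296 [KW]
Example (3,5,4,1,5) → sorted (1,3,4,5,5): b_2=3>2, not a PF.
5^5 − 1296 = 3125 − 1296 = 1829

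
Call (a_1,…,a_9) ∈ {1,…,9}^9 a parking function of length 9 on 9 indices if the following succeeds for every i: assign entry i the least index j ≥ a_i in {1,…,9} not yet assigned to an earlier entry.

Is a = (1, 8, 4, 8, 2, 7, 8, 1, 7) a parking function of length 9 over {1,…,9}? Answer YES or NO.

NO

Rearranged: b = (1, 1, 2, 4, 7, 7, 8, 8, 8).
  b_1=1 ≤ 1
  b_2=1 ≤ 2
  b_3=2 ≤ 3
  b_4=4 ≤ 4
  b_5=7 > 5
  fails at i=5 ⇒ NO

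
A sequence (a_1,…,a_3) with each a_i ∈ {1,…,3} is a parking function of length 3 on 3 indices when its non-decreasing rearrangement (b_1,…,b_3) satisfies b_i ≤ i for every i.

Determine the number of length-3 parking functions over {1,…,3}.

16

Count = 1·4^2 = 1×16 = 16 (Konheim–Weiss)
Check (1,3,1) → sorted (1,1,3): b_i ≤ i ∀i, a PF.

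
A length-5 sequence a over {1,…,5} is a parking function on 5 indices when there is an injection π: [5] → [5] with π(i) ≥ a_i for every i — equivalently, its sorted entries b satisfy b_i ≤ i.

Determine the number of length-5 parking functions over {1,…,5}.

1296

|PF| = (6−5)·6^(5−1) = 1×1296 = 1296 [KW]
E.g. (1,2,1,1,2) → sorted (1,1,1,2,2): b_i ≤ i ∀i, a PF.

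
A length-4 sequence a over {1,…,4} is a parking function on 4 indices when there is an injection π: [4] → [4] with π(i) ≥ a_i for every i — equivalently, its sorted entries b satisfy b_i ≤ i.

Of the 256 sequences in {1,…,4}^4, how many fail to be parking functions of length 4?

131

Count = (5−4)·5^(4−1) = 1 · 125 = 125 (Pollak)
One tuple (4,3,2,3) → sorted (2,3,3,4): b_1=2>1, not a PF.
Total 256; non-PF = 256−125 = 131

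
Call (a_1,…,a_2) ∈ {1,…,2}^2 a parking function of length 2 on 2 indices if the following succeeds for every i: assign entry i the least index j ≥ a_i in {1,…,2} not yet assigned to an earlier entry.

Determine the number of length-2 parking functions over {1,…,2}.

Count = (2−2+1)·(2+1)^(2−1) = 1 · 3 = 3 (Pollak)
Example (1,2) → sorted (1,2): b_i ≤ i ∀i, a PF.

3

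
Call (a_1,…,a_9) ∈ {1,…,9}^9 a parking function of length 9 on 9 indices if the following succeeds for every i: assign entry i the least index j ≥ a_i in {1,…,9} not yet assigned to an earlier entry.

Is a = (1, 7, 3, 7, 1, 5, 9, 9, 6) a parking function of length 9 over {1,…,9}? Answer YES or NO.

NO

Sorted: b = (1, 1, 3, 5, 6, 7, 7, 9, 9).
  b_1=1 ≤ 1
  b_2=1 ≤ 2
  b_3=3 ≤ 3
  b_4=5 > 4
  fails at i=4 ⇒ NO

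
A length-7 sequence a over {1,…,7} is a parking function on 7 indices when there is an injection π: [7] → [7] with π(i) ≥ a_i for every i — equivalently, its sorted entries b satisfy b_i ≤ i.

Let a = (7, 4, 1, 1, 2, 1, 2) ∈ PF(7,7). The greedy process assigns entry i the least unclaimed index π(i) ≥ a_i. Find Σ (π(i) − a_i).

10

Σπ = 7·8/2 = 28 (π permutes [7]); Σa = 7+4+1+1+2+1+2 = 18; disp = 28−18 = 10.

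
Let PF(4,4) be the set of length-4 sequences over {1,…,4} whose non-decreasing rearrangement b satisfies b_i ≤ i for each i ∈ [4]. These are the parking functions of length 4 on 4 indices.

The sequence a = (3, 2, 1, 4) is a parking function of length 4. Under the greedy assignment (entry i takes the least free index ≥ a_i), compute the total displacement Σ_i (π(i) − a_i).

Σπ(i) = 1+…+4 = 10; Σa = 3+2+1+4 = 10; disp = 10−10 = 0.

0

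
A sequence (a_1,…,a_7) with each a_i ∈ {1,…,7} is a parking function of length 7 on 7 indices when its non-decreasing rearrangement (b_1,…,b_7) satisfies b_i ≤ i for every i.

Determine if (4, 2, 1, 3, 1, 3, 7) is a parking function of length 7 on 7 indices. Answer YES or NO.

Order a: b = (1, 1, 2, 3, 3, 4, 7).
  b_1=1 ≤ 1
  b_2=1 ≤ 2
  b_3=2 ≤ 3
  b_4=3 ≤ 4
  b_5=3 ≤ 5
  b_6=4 ≤ 6
  b_7=7 ≤ 7
All bounds hold ⇒ YES

YES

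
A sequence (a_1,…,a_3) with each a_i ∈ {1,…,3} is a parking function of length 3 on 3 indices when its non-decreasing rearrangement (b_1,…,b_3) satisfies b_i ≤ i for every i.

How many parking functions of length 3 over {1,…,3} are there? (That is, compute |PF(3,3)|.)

|PF| = (3−3+1)·(3+1)^(3−1) = 1 · 16 = 16 [KW]
One tuple (2,3,1) → sorted (1,2,3): b_i ≤ i ∀i, a PF.

16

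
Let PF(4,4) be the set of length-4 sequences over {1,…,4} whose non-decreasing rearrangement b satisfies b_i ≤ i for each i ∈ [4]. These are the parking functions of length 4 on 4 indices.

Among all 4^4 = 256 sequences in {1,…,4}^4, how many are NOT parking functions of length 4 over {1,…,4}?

|PF| = (4+1−4)·(4+1)^{4−1} = 1 · 125 = 125 (Pollak)
One tuple (3,3,4,4) → sorted (3,3,4,4): b_1=3>1, not a PF.
4^4 − 125 = 256 − 125 = 131

131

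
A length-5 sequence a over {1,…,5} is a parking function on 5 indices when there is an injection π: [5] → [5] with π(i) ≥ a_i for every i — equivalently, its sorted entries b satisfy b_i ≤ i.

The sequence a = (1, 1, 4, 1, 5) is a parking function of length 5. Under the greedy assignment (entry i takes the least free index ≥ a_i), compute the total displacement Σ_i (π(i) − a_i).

3

Σπ = 5·6/2 = 15 (π permutes [5]); Σa = 1+1+4+1+5 = 12; disp = 15−12 = 3.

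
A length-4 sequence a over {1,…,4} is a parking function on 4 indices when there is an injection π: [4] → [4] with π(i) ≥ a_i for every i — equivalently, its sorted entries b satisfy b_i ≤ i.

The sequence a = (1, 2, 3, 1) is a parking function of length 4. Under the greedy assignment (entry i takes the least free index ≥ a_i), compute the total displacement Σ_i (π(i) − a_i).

Σπ(i) = 1+…+4 = 10; Σa = 1+2+3+1 = 7; disp = 10−7 = 3.

3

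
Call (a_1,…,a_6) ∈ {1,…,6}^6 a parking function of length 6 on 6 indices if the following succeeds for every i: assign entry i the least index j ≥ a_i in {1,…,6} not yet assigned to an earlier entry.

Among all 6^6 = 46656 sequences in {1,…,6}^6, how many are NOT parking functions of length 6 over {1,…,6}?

29849

|PF| = (7−6)·7^(6−1) = 1 · 16807 = 16807 [KW]
E.g. (3,1,6,4,6,1) → sorted (1,1,3,4,6,6): b_5=6>5, not a PF.
Total 46656; non-PF = 46656−16807 = 29849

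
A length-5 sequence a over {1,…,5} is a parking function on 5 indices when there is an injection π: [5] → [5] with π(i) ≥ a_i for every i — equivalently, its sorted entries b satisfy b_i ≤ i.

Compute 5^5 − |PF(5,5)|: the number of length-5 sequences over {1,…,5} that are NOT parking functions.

1829

Count = (5−5+1)·(5+1)^(5−1) = 1 · 1296 = 1296
E.g. (5,2,5,5,4) → sorted (2,4,5,5,5): b_1=2>1, not a PF.
So 3125 − 1296 = 1829 fail.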